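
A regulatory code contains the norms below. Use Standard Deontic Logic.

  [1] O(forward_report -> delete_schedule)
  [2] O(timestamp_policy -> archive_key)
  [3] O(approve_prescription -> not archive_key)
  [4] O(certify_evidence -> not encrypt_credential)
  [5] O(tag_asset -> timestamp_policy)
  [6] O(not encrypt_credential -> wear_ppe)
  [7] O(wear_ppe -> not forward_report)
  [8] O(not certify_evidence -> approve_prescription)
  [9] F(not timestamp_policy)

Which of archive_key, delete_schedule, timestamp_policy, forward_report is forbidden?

Premise 9 is F(not timestamp_policy), i.e. O(timestamp_policy).
Premise 2 is O(timestamp_policy -> archive_key); since O(timestamp_policy), deontic closure gives O(archive_key).
Premise 3, O(approve_prescription -> not archive_key), contraposes to O(archive_key -> not approve_prescription); with O(archive_key) we get O(not approve_prescription).
Premise 8, O(not certify_evidence -> approve_prescription), contraposes to O(not approve_prescription -> certify_evidence); with O(not approve_prescription) we get O(certify_evidence).
With premise 4, O(certify_evidence -> not encrypt_credential), the K-axiom yields O(not encrypt_credential).
With premise 6, O(not encrypt_credential -> wear_ppe), the K-axiom yields O(wear_ppe).
With premise 7, O(wear_ppe -> not forward_report), the K-axiom yields O(not forward_report).
So O(not forward_report) holds, i.e. forward_report is forbidden. None of the other listed options is forbidden under the premises.

forward_report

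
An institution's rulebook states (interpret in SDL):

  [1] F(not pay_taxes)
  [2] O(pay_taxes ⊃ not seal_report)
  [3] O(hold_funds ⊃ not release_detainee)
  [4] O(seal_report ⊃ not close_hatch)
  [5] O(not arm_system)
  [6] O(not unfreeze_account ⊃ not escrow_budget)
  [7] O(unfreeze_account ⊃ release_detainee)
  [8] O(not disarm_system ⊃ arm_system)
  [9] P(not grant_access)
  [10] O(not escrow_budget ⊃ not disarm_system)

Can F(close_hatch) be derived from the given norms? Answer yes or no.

No

Premise 4 is O(seal_report ⊃ not close_hatch), but O(seal_report) is not derivable from the premises, so it does not yield O(not close_hatch).
No other premise forces O(not close_hatch). An ideal world satisfying every premise can still have close_hatch true, so F(close_hatch) is not derivable.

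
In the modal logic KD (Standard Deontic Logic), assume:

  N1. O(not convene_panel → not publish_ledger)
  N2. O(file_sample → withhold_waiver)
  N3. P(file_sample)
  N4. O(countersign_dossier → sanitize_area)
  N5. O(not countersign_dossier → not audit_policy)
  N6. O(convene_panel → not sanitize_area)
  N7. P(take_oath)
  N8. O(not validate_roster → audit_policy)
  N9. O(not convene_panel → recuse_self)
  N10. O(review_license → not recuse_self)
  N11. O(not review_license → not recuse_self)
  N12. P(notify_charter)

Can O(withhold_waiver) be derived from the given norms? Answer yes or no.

No

Premise 2 is O(file_sample → withhold_waiver), but O(file_sample) is not derivable from the premises (the permission P(file_sample) asserts only not O(not file_sample), not O(file_sample)), so it does not yield O(withhold_waiver).
No other premise forces O(withhold_waiver). An ideal world satisfying every premise can still have withhold_waiver false, so O(withhold_waiver) is not derivable.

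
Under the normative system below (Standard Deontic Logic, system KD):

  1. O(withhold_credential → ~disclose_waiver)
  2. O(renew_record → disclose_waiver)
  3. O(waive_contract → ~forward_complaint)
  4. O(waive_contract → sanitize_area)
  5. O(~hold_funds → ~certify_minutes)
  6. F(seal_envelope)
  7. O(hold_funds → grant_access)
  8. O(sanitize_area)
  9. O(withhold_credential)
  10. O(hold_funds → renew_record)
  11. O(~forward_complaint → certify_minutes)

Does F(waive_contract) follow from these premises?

Premise 9 states O(withhold_credential) outright.
With premise 1, O(withhold_credential → ~disclose_waiver), the K-axiom yields O(~disclose_waiver).
The contrapositive of premise 2 (O(renew_record → disclose_waiver)) is O(~disclose_waiver → ~renew_record), and O(~disclose_waiver) is already established, so O(~renew_record).
Premise 10, O(hold_funds → renew_record), contraposes to O(~renew_record → ~hold_funds); with O(~renew_record) we get O(~hold_funds).
Applying K to premise 5 (O(~hold_funds → ~certify_minutes)) and O(~hold_funds) yields O(~certify_minutes).
The contrapositive of premise 11 (O(~forward_complaint → certify_minutes)) is O(~certify_minutes → forward_complaint), and O(~certify_minutes) is already established, so O(forward_complaint).
Premise 3 is O(waive_contract → ~forward_complaint); contrapositively O(forward_complaint → ~waive_contract). Since O(forward_complaint) holds, K gives O(~waive_contract).
Premises 4, 6, 7, 8 do not contribute to this derivation.
So O(~waive_contract) holds, i.e. F(waive_contract). The claim follows.

Yes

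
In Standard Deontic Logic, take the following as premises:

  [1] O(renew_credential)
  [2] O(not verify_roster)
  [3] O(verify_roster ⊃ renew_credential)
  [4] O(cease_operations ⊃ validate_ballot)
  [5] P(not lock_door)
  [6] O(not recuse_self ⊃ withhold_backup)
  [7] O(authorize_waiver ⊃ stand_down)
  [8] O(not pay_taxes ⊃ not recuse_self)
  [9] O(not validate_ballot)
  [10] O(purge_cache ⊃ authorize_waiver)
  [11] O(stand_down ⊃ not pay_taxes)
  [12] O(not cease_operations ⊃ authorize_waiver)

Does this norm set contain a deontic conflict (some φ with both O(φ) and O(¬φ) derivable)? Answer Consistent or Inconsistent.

Premise 3 is O(verify_roster ⊃ renew_credential); even if O(renew_credential) held, inferring O(verify_roster) would be affirming the consequent — invalid.
So O(verify_roster) is not derivable, and the apparent clash with O(not verify_roster) does not arise.
A world satisfying every obligation exists (e.g. authorize_waiver=true, cease_operations=false, lock_door=false, pay_taxes=false, purge_cache=false, recuse_self=false, renew_credential=true, stand_down=true, validate_ballot=false, verify_roster=false, withhold_backup=true); no atom is both obligatory and forbidden, so the set is consistent.

Consistent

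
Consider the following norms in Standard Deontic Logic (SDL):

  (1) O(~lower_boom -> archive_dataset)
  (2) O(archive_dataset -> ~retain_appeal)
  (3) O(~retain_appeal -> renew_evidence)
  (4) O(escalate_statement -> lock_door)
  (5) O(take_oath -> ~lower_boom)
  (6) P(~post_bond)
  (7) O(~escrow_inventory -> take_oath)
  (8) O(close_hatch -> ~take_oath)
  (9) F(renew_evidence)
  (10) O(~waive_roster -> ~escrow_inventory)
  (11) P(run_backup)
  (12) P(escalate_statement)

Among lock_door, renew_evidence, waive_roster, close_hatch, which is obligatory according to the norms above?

Premise 9 is F(renew_evidence), i.e. O(~renew_evidence).
Premise 3 is O(~retain_appeal -> renew_evidence); contrapositively O(~renew_evidence -> retain_appeal). Since O(~renew_evidence) holds, K gives O(retain_appeal).
Premise 2 is O(archive_dataset -> ~retain_appeal); contrapositively O(retain_appeal -> ~archive_dataset). Since O(retain_appeal) holds, K gives O(~archive_dataset).
The contrapositive of premise 1 (O(~lower_boom -> archive_dataset)) is O(~archive_dataset -> lower_boom), and O(~archive_dataset) is already established, so O(lower_boom).
Premise 5, O(take_oath -> ~lower_boom), contraposes to O(lower_boom -> ~take_oath); with O(lower_boom) we get O(~take_oath).
Premise 7 is O(~escrow_inventory -> take_oath); contrapositively O(~take_oath -> escrow_inventory). Since O(~take_oath) holds, K gives O(escrow_inventory).
Premise 10 is O(~waive_roster -> ~escrow_inventory); contrapositively O(escrow_inventory -> waive_roster). Since O(escrow_inventory) holds, K gives O(waive_roster).
So O(waive_roster) holds — waive_roster is obligatory. None of the other listed options is made obligatory by any chain of premises.

waive_roster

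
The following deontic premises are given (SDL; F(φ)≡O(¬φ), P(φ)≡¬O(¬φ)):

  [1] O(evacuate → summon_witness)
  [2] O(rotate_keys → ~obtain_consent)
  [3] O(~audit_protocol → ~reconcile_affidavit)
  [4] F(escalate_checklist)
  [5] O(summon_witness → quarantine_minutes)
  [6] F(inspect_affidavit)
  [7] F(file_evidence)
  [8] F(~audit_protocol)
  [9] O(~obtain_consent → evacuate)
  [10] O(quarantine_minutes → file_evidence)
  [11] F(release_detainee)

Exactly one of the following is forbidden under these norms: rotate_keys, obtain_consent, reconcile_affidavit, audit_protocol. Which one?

Premise 7, F(file_evidence), is equivalent to O(~file_evidence).
Premise 10, O(quarantine_minutes → file_evidence), contraposes to O(~file_evidence → ~quarantine_minutes); with O(~file_evidence) we get O(~quarantine_minutes).
Premise 5 is O(summon_witness → quarantine_minutes); contrapositively O(~quarantine_minutes → ~summon_witness). Since O(~quarantine_minutes) holds, K gives O(~summon_witness).
Premise 1, O(evacuate → summon_witness), contraposes to O(~summon_witness → ~evacuate); with O(~summon_witness) we get O(~evacuate).
Premise 9, O(~obtain_consent → evacuate), contraposes to O(~evacuate → obtain_consent); with O(~evacuate) we get O(obtain_consent).
The contrapositive of premise 2 (O(rotate_keys → ~obtain_consent)) is O(obtain_consent → ~rotate_keys), and O(obtain_consent) is already established, so O(~rotate_keys).
So O(~rotate_keys) holds, i.e. rotate_keys is forbidden. None of the other listed options is forbidden under the premises.

rotate_keys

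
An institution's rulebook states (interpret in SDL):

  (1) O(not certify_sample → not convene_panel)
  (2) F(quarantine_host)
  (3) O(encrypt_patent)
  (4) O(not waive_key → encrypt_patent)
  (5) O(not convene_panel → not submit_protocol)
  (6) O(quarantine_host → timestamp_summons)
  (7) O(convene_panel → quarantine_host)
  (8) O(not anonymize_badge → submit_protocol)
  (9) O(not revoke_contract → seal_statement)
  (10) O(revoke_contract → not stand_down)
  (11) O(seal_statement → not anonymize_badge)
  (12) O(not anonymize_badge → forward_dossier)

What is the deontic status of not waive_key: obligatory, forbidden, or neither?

Premise 4 is O(not waive_key → encrypt_patent); even if O(encrypt_patent) held, inferring O(not waive_key) would be affirming the consequent — invalid.
No premise or chain of K-axiom applications forces O(not waive_key), and none forces O(waive_key). So not waive_key is neither obligatory nor forbidden under these norms.

Neither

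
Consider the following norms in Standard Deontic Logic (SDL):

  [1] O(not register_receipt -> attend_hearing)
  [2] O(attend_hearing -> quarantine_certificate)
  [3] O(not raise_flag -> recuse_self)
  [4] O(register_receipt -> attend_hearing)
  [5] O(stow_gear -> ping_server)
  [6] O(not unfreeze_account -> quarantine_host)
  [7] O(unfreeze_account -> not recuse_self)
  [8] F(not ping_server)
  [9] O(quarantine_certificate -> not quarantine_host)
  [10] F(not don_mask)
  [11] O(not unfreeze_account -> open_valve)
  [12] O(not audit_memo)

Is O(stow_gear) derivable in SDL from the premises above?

Premise 5 is O(stow_gear -> ping_server); even if O(ping_server) held, inferring O(stow_gear) would be affirming the consequent — invalid.
No other premise forces O(stow_gear). An ideal world satisfying every premise can still have stow_gear false, so O(stow_gear) is not derivable.

No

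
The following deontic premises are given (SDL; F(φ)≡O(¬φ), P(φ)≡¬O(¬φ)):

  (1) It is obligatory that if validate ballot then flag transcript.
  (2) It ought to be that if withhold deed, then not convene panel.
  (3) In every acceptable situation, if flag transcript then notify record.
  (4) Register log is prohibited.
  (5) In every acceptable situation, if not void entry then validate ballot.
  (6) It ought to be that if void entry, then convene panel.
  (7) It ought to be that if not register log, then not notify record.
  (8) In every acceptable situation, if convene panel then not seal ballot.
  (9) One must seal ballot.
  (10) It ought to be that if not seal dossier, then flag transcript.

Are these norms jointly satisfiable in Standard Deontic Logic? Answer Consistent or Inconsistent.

Inconsistent

From premise 9 we have O(seal_ballot).
The contrapositive of premise 8 (O(convene_panel → ¬seal_ballot)) is O(seal_ballot → ¬convene_panel), and O(seal_ballot) is already established, so O(¬convene_panel).
The contrapositive of premise 6 (O(void_entry → convene_panel)) is O(¬convene_panel → ¬void_entry), and O(¬convene_panel) is already established, so O(¬void_entry).
From O(¬void_entry) and premise 5, O(¬void_entry → validate_ballot), we obtain O(validate_ballot).
With premise 1, O(validate_ballot → flag_transcript), the K-axiom yields O(flag_transcript).
Premise 3 is O(flag_transcript → notify_record); since O(flag_transcript), deontic closure gives O(notify_record).
Premise 7 is O(¬register_log → ¬notify_record); contrapositively O(notify_record → register_log). Since O(notify_record) holds, K gives O(register_log).
Yet premise 4 is F(register_log), i.e. O(¬register_log).
We now have both O(register_log) and O(¬register_log) — register_log is simultaneously obligatory and forbidden, violating the D-axiom.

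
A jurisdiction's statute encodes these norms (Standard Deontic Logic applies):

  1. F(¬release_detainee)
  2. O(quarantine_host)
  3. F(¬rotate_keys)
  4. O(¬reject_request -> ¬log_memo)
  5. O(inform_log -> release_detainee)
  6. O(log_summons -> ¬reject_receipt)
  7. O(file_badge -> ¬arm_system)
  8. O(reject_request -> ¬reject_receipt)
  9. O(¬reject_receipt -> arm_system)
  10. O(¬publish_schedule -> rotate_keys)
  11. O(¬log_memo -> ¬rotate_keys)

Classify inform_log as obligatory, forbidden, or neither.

Premise 5 is O(inform_log -> release_detainee); even if O(release_detainee) held, inferring O(inform_log) would be affirming the consequent — invalid.
No premise or chain of K-axiom applications forces O(inform_log), and none forces O(¬inform_log). So inform_log is neither obligatory nor forbidden under these norms.

Neither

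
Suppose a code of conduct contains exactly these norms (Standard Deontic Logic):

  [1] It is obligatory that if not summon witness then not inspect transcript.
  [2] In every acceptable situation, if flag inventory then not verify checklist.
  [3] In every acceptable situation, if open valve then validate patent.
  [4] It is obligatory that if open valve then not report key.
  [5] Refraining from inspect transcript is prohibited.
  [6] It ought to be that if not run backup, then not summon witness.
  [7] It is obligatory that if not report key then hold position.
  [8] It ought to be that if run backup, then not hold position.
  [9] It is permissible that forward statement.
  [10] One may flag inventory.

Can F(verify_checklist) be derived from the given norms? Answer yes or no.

Premise 2 is O(flag_inventory → ¬verify_checklist), but O(flag_inventory) is not derivable from the premises (the permission P(flag_inventory) asserts only ¬O(¬flag_inventory), not O(flag_inventory)), so it does not yield O(¬verify_checklist).
No other premise forces O(¬verify_checklist). An ideal world satisfying every premise can still have verify_checklist true, so F(verify_checklist) is not derivable.

No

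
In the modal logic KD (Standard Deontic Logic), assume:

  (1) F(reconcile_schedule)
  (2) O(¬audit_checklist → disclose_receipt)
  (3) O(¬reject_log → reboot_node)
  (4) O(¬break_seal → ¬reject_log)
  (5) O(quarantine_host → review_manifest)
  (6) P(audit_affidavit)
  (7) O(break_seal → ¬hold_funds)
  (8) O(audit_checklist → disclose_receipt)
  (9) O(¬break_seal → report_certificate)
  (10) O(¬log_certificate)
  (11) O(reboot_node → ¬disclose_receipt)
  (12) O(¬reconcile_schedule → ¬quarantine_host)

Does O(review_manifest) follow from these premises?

Premise 5 is O(quarantine_host → review_manifest), but O(quarantine_host) is not derivable from the premises, so it does not yield O(review_manifest).
No other premise forces O(review_manifest). An ideal world satisfying every premise can still have review_manifest false, so O(review_manifest) is not derivable.

No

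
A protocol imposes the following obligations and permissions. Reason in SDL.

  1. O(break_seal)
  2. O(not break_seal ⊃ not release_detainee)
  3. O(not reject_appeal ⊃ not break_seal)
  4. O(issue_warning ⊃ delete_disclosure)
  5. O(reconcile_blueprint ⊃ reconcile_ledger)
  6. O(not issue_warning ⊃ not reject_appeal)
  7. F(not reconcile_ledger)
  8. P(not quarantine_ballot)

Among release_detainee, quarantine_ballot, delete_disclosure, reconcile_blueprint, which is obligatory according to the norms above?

Premise 1 states O(break_seal) outright.
The contrapositive of premise 3 (O(not reject_appeal ⊃ not break_seal)) is O(break_seal ⊃ reject_appeal), and O(break_seal) is already established, so O(reject_appeal).
Premise 6 is O(not issue_warning ⊃ not reject_appeal); contrapositively O(reject_appeal ⊃ issue_warning). Since O(reject_appeal) holds, K gives O(issue_warning).
With premise 4, O(issue_warning ⊃ delete_disclosure), the K-axiom yields O(delete_disclosure).
So O(delete_disclosure) holds — delete_disclosure is obligatory. None of the other listed options is made obligatory by any chain of premises.

delete_disclosure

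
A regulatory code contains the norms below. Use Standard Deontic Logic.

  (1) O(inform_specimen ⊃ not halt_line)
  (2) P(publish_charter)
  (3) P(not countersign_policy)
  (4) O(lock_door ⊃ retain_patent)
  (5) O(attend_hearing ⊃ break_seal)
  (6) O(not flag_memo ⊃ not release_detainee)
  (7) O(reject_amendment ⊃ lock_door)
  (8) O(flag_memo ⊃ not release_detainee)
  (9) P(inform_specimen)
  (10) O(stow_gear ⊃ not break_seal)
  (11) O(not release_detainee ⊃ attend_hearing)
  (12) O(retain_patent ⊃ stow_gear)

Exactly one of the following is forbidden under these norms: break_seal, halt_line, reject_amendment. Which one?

Premises 6 and 8 are O(not flag_memo ⊃ not release_detainee) and O(flag_memo ⊃ not release_detainee); every ideal world satisfies not flag_memo or flag_memo, so in either case not release_detainee holds — hence O(not release_detainee).
Premise 11 is O(not release_detainee ⊃ attend_hearing); since O(not release_detainee), deontic closure gives O(attend_hearing).
Premise 5 is O(attend_hearing ⊃ break_seal); since O(attend_hearing), deontic closure gives O(break_seal).
Premise 10, O(stow_gear ⊃ not break_seal), contraposes to O(break_seal ⊃ not stow_gear); with O(break_seal) we get O(not stow_gear).
Premise 12 is O(retain_patent ⊃ stow_gear); contrapositively O(not stow_gear ⊃ not retain_patent). Since O(not stow_gear) holds, K gives O(not retain_patent).
Premise 4, O(lock_door ⊃ retain_patent), contraposes to O(not retain_patent ⊃ not lock_door); with O(not retain_patent) we get O(not lock_door).
Premise 7 is O(reject_amendment ⊃ lock_door); contrapositively O(not lock_door ⊃ not reject_amendment). Since O(not lock_door) holds, K gives O(not reject_amendment).
So O(not reject_amendment) holds, i.e. reject_amendment is forbidden. None of the other listed options is forbidden under the premises.

reject_amendment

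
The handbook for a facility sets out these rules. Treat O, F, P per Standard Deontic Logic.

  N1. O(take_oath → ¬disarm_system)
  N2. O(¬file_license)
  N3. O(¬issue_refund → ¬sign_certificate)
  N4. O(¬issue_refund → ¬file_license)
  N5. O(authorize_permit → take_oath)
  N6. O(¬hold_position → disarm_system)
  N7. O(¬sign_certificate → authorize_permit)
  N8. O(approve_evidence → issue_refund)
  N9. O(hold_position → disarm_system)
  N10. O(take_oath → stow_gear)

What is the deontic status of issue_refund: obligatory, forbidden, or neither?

Obligatory

By case analysis on ¬hold_position: premise 6 gives O(¬hold_position → disarm_system) and premise 9 gives O(hold_position → disarm_system), so O(disarm_system) either way.
Premise 1 is O(take_oath → ¬disarm_system); contrapositively O(disarm_system → ¬take_oath). Since O(disarm_system) holds, K gives O(¬take_oath).
The contrapositive of premise 5 (O(authorize_permit → take_oath)) is O(¬take_oath → ¬authorize_permit), and O(¬take_oath) is already established, so O(¬authorize_permit).
The contrapositive of premise 7 (O(¬sign_certificate → authorize_permit)) is O(¬authorize_permit → sign_certificate), and O(¬authorize_permit) is already established, so O(sign_certificate).
The contrapositive of premise 3 (O(¬issue_refund → ¬sign_certificate)) is O(sign_certificate → issue_refund), and O(sign_certificate) is already established, so O(issue_refund).
Premises 2, 4, 8, 10 do not contribute to this derivation.
Hence issue_refund is obligatory.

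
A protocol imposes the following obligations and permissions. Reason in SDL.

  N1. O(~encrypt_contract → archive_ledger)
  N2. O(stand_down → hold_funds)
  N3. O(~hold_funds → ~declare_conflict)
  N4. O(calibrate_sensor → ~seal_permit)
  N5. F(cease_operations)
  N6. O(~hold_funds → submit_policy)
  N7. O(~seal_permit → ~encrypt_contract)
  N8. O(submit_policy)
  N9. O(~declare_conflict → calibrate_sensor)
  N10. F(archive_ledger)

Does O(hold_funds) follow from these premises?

Yes

Premise 10, F(archive_ledger), is equivalent to O(~archive_ledger).
Premise 1 is O(~encrypt_contract → archive_ledger); contrapositively O(~archive_ledger → encrypt_contract). Since O(~archive_ledger) holds, K gives O(encrypt_contract).
The contrapositive of premise 7 (O(~seal_permit → ~encrypt_contract)) is O(encrypt_contract → seal_permit), and O(encrypt_contract) is already established, so O(seal_permit).
Premise 4 is O(calibrate_sensor → ~seal_permit); contrapositively O(seal_permit → ~calibrate_sensor). Since O(seal_permit) holds, K gives O(~calibrate_sensor).
Premise 9 is O(~declare_conflict → calibrate_sensor); contrapositively O(~calibrate_sensor → declare_conflict). Since O(~calibrate_sensor) holds, K gives O(declare_conflict).
Premise 3, O(~hold_funds → ~declare_conflict), contraposes to O(declare_conflict → hold_funds); with O(declare_conflict) we get O(hold_funds).
Premises 2, 5, 6, 8 do not contribute to this derivation.
So O(hold_funds) follows.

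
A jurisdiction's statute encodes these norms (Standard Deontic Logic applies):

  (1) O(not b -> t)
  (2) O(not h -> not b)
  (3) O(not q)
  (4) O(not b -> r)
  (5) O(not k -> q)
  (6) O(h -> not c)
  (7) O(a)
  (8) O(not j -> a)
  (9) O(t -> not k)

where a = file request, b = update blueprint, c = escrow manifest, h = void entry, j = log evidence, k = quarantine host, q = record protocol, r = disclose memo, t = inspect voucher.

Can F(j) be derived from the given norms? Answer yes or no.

No

Premise 8 is O(not j -> a); even if O(a) held, inferring O(not j) would be affirming the consequent — invalid.
No other premise forces O(not j). An ideal world satisfying every premise can still have j true, so F(j) is not derivable.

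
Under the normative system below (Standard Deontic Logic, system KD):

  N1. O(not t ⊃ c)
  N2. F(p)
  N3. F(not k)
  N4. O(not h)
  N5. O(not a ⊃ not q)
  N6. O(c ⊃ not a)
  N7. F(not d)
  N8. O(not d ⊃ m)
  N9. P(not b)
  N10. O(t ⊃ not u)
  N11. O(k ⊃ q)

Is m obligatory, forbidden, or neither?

Premise 8 is O(not d ⊃ m), but O(not d) is not derivable from the premises, so it does not yield O(m).
No premise or chain of K-axiom applications forces O(m), and none forces O(not m). So m is neither obligatory nor forbidden under these norms.

Neither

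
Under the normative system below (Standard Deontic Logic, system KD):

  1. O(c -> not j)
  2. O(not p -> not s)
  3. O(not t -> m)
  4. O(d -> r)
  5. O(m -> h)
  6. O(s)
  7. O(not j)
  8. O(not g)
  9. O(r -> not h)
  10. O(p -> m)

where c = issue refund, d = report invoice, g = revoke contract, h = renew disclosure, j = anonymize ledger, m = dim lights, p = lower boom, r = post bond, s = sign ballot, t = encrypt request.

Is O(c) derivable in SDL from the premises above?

No

Premise 1 is O(c -> not j); even if O(not j) held, inferring O(c) would be affirming the consequent — invalid.
No other premise forces O(c). An ideal world satisfying every premise can still have c false, so O(c) is not derivable.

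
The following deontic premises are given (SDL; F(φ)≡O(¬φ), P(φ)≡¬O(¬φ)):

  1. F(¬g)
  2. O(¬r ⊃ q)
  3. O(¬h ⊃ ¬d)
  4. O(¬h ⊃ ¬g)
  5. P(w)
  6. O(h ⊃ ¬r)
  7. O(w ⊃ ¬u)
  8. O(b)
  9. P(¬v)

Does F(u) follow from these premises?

Premise 7 is O(w ⊃ ¬u), but O(w) is not derivable from the premises (the permission P(w) asserts only ¬O(¬w), not O(w)), so it does not yield O(¬u).
No other premise forces O(¬u). An ideal world satisfying every premise can still have u true, so F(u) is not derivable.

No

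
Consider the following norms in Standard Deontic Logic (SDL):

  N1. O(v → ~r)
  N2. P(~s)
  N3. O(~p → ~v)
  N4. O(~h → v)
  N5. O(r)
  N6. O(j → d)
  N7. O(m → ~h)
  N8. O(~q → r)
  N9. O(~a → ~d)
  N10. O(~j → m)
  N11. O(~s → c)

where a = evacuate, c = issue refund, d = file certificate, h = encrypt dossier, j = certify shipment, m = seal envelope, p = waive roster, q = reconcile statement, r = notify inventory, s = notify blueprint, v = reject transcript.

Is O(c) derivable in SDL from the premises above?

Premise 11 is O(~s → c), but O(~s) is not derivable from the premises (the permission P(~s) asserts only ~O(s), not O(~s)), so it does not yield O(c).
No other premise forces O(c). An ideal world satisfying every premise can still have c false, so O(c) is not derivable.

No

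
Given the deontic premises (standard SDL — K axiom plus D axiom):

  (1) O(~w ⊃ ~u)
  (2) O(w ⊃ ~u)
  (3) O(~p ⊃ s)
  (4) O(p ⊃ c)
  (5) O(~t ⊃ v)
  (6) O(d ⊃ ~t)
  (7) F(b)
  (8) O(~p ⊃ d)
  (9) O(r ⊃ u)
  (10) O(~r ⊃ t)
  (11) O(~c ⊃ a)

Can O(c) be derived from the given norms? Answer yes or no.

Premises 2 and 1 cover both cases: O(w ⊃ ~u) and O(~w ⊃ ~u). Since w ∨ ~w is a tautology, O(~u) follows.
Premise 9 is O(r ⊃ u); contrapositively O(~u ⊃ ~r). Since O(~u) holds, K gives O(~r).
With premise 10, O(~r ⊃ t), the K-axiom yields O(t).
The contrapositive of premise 6 (O(d ⊃ ~t)) is O(t ⊃ ~d), and O(t) is already established, so O(~d).
Premise 8, O(~p ⊃ d), contraposes to O(~d ⊃ p); with O(~d) we get O(p).
Applying K to premise 4 (O(p ⊃ c)) and O(p) yields O(c).
Premises 3, 5, 7, 11 do not contribute to this derivation.
So O(c) follows.

Yes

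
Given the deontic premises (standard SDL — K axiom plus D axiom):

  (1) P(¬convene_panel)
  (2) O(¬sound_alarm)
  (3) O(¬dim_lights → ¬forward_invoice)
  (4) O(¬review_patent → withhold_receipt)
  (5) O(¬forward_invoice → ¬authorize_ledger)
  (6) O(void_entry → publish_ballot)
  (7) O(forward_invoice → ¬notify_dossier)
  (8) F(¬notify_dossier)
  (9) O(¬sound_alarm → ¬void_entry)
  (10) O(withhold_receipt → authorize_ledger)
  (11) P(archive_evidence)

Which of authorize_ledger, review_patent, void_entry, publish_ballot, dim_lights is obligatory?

review_patent

Premise 8, F(¬notify_dossier), is equivalent to O(notify_dossier).
The contrapositive of premise 7 (O(forward_invoice → ¬notify_dossier)) is O(notify_dossier → ¬forward_invoice), and O(notify_dossier) is already established, so O(¬forward_invoice).
From O(¬forward_invoice) and premise 5, O(¬forward_invoice → ¬authorize_ledger), we obtain O(¬authorize_ledger).
The contrapositive of premise 10 (O(withhold_receipt → authorize_ledger)) is O(¬authorize_ledger → ¬withhold_receipt), and O(¬authorize_ledger) is already established, so O(¬withhold_receipt).
Premise 4 is O(¬review_patent → withhold_receipt); contrapositively O(¬withhold_receipt → review_patent). Since O(¬withhold_receipt) holds, K gives O(review_patent).
So O(review_patent) holds — review_patent is obligatory. None of the other listed options is made obligatory by any chain of premises.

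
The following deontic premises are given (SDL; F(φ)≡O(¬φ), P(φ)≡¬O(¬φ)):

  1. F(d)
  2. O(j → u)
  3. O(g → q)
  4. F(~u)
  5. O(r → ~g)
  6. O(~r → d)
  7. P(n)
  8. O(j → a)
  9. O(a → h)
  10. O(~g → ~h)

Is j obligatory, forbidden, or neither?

Premise 1, F(d), is equivalent to O(~d).
The contrapositive of premise 6 (O(~r → d)) is O(~d → r), and O(~d) is already established, so O(r).
Applying K to premise 5 (O(r → ~g)) and O(r) yields O(~g).
Applying K to premise 10 (O(~g → ~h)) and O(~g) yields O(~h).
Premise 9, O(a → h), contraposes to O(~h → ~a); with O(~h) we get O(~a).
Premise 8, O(j → a), contraposes to O(~a → ~j); with O(~a) we get O(~j).
Premises 2, 3, 4, 7 do not contribute to this derivation.
Thus O(~j), which is F(j): j is forbidden.

Forbidden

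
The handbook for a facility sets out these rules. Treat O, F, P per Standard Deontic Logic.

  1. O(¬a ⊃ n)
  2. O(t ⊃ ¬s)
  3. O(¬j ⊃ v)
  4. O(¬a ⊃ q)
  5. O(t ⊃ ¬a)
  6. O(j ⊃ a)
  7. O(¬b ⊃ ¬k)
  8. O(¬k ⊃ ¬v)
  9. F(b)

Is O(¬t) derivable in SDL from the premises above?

Premise 9 is F(b), i.e. O(¬b).
From O(¬b) and premise 7, O(¬b ⊃ ¬k), we obtain O(¬k).
From O(¬k) and premise 8, O(¬k ⊃ ¬v), we obtain O(¬v).
The contrapositive of premise 3 (O(¬j ⊃ v)) is O(¬v ⊃ j), and O(¬v) is already established, so O(j).
Applying K to premise 6 (O(j ⊃ a)) and O(j) yields O(a).
Premise 5, O(t ⊃ ¬a), contraposes to O(a ⊃ ¬t); with O(a) we get O(¬t).
Premises 1, 2, 4 do not contribute to this derivation.
So O(¬t) follows.

Yes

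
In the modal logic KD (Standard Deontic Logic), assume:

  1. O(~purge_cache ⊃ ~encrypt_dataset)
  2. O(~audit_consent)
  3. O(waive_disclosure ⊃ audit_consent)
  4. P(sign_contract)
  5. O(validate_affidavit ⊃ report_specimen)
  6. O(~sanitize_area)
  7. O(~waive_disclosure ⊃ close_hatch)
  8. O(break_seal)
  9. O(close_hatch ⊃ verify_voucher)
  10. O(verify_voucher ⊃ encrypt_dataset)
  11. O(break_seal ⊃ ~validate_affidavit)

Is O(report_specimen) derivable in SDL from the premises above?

No

Premise 5 is O(validate_affidavit ⊃ report_specimen), but O(validate_affidavit) is not derivable from the premises, so it does not yield O(report_specimen).
No other premise forces O(report_specimen). An ideal world satisfying every premise can still have report_specimen false, so O(report_specimen) is not derivable.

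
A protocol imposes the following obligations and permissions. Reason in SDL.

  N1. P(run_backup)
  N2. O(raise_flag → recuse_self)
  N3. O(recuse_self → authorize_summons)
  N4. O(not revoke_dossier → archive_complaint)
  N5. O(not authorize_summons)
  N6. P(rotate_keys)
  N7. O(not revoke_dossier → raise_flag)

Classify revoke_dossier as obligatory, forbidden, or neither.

From premise 5 we have O(not authorize_summons).
The contrapositive of premise 3 (O(recuse_self → authorize_summons)) is O(not authorize_summons → not recuse_self), and O(not authorize_summons) is already established, so O(not recuse_self).
Premise 2, O(raise_flag → recuse_self), contraposes to O(not recuse_self → not raise_flag); with O(not recuse_self) we get O(not raise_flag).
The contrapositive of premise 7 (O(not revoke_dossier → raise_flag)) is O(not raise_flag → revoke_dossier), and O(not raise_flag) is already established, so O(revoke_dossier).
Premises 1, 4, 6 do not contribute to this derivation.
Hence revoke_dossier is obligatory.

Obligatory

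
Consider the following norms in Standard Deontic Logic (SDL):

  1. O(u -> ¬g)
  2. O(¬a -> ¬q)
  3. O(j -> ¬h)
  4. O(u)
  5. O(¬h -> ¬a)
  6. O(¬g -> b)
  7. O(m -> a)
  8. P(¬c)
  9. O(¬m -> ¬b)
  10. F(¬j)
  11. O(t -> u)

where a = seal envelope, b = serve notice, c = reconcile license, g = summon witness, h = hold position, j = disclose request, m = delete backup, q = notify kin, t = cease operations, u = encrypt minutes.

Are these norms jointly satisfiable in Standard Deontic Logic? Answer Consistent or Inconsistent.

Premise 4 states O(u) outright.
From O(u) and premise 1, O(u -> ¬g), we obtain O(¬g).
Applying K to premise 6 (O(¬g -> b)) and O(¬g) yields O(b).
Premise 9 is O(¬m -> ¬b); contrapositively O(b -> m). Since O(b) holds, K gives O(m).
Premise 7 is O(m -> a); since O(m), deontic closure gives O(a).
Premise 5 is O(¬h -> ¬a); contrapositively O(a -> h). Since O(a) holds, K gives O(h).
The contrapositive of premise 3 (O(j -> ¬h)) is O(h -> ¬j), and O(h) is already established, so O(¬j).
But premise 10, F(¬j), means O(j).
We now have both O(¬j) and O(j) — j is simultaneously obligatory and forbidden, violating the D-axiom.

Inconsistent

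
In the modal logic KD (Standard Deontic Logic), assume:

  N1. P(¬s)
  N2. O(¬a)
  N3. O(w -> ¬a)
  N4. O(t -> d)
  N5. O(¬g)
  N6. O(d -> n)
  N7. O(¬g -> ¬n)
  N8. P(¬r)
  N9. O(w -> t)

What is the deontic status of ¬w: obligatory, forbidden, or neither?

Obligatory

Premise 5 states O(¬g) outright.
Applying K to premise 7 (O(¬g -> ¬n)) and O(¬g) yields O(¬n).
The contrapositive of premise 6 (O(d -> n)) is O(¬n -> ¬d), and O(¬n) is already established, so O(¬d).
Premise 4 is O(t -> d); contrapositively O(¬d -> ¬t). Since O(¬d) holds, K gives O(¬t).
Premise 9, O(w -> t), contraposes to O(¬t -> ¬w); with O(¬t) we get O(¬w).
Premises 1, 2, 3, 8 do not contribute to this derivation.
Hence ¬w is obligatory.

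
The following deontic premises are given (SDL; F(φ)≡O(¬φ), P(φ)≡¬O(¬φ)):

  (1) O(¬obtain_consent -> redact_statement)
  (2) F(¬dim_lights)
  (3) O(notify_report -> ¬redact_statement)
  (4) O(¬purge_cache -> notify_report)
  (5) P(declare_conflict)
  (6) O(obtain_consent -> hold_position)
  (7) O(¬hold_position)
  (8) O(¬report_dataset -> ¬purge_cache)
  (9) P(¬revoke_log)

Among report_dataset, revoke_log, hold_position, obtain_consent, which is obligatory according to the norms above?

From premise 7 we have O(¬hold_position).
Premise 6 is O(obtain_consent -> hold_position); contrapositively O(¬hold_position -> ¬obtain_consent). Since O(¬hold_position) holds, K gives O(¬obtain_consent).
Premise 1 is O(¬obtain_consent -> redact_statement); since O(¬obtain_consent), deontic closure gives O(redact_statement).
Premise 3 is O(notify_report -> ¬redact_statement); contrapositively O(redact_statement -> ¬notify_report). Since O(redact_statement) holds, K gives O(¬notify_report).
Premise 4, O(¬purge_cache -> notify_report), contraposes to O(¬notify_report -> purge_cache); with O(¬notify_report) we get O(purge_cache).
Premise 8, O(¬report_dataset -> ¬purge_cache), contraposes to O(purge_cache -> report_dataset); with O(purge_cache) we get O(report_dataset).
So O(report_dataset) holds — report_dataset is obligatory. None of the other listed options is made obligatory by any chain of premises.

report_dataset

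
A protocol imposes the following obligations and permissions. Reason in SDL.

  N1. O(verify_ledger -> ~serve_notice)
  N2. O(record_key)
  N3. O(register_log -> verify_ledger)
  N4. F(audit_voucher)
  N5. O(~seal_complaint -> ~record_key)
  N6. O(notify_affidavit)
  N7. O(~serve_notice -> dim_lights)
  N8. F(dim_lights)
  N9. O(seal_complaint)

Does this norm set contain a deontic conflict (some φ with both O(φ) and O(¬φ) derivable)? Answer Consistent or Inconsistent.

Premise 5 is O(~seal_complaint -> ~record_key), but O(~seal_complaint) is not derivable from the premises, so it does not yield O(~record_key).
So O(~record_key) is not derivable, and the apparent clash with O(record_key) does not arise.
A world satisfying every obligation exists (e.g. audit_voucher=false, dim_lights=false, notify_affidavit=true, record_key=true, register_log=false, seal_complaint=true, serve_notice=true, verify_ledger=false); no atom is both obligatory and forbidden, so the set is consistent.

Consistent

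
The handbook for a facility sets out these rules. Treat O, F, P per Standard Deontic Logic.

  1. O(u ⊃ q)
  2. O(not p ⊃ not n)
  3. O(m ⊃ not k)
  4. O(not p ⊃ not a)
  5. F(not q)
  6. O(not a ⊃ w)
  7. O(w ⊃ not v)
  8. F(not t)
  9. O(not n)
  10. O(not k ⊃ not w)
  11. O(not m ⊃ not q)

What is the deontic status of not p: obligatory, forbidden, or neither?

Premise 5, F(not q), is equivalent to O(q).
The contrapositive of premise 11 (O(not m ⊃ not q)) is O(q ⊃ m), and O(q) is already established, so O(m).
Applying K to premise 3 (O(m ⊃ not k)) and O(m) yields O(not k).
With premise 10, O(not k ⊃ not w), the K-axiom yields O(not w).
Premise 6 is O(not a ⊃ w); contrapositively O(not w ⊃ a). Since O(not w) holds, K gives O(a).
Premise 4 is O(not p ⊃ not a); contrapositively O(a ⊃ p). Since O(a) holds, K gives O(p).
Premises 1, 2, 7, 8, 9 do not contribute to this derivation.
Thus O(p), which is F(not p): not p is forbidden.

Forbidden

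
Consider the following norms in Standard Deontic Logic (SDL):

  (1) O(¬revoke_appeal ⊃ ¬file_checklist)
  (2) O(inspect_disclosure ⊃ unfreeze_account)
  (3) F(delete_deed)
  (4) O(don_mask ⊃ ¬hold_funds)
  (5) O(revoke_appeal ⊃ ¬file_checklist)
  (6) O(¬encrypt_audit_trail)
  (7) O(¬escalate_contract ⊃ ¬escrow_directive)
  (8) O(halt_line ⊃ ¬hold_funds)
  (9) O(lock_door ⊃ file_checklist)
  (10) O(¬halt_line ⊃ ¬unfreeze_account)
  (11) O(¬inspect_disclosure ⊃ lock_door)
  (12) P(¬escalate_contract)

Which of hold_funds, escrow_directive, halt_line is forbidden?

hold_funds

Premises 5 and 1 are O(revoke_appeal ⊃ ¬file_checklist) and O(¬revoke_appeal ⊃ ¬file_checklist); every ideal world satisfies revoke_appeal or ¬revoke_appeal, so in either case ¬file_checklist holds — hence O(¬file_checklist).
Premise 9, O(lock_door ⊃ file_checklist), contraposes to O(¬file_checklist ⊃ ¬lock_door); with O(¬file_checklist) we get O(¬lock_door).
Premise 11 is O(¬inspect_disclosure ⊃ lock_door); contrapositively O(¬lock_door ⊃ inspect_disclosure). Since O(¬lock_door) holds, K gives O(inspect_disclosure).
Premise 2 is O(inspect_disclosure ⊃ unfreeze_account); since O(inspect_disclosure), deontic closure gives O(unfreeze_account).
The contrapositive of premise 10 (O(¬halt_line ⊃ ¬unfreeze_account)) is O(unfreeze_account ⊃ halt_line), and O(unfreeze_account) is already established, so O(halt_line).
From O(halt_line) and premise 8, O(halt_line ⊃ ¬hold_funds), we obtain O(¬hold_funds).
So O(¬hold_funds) holds, i.e. hold_funds is forbidden. None of the other listed options is forbidden under the premises.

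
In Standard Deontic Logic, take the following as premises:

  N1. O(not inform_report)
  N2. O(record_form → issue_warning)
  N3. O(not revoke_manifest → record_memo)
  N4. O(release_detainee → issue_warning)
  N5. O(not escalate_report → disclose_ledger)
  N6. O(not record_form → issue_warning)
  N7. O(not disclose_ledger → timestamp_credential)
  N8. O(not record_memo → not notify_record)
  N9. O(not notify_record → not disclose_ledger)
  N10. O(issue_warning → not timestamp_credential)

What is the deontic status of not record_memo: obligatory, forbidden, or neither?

Forbidden

Premises 2 and 6 are O(record_form → issue_warning) and O(not record_form → issue_warning); every ideal world satisfies record_form or not record_form, so in either case issue_warning holds — hence O(issue_warning).
With premise 10, O(issue_warning → not timestamp_credential), the K-axiom yields O(not timestamp_credential).
Premise 7 is O(not disclose_ledger → timestamp_credential); contrapositively O(not timestamp_credential → disclose_ledger). Since O(not timestamp_credential) holds, K gives O(disclose_ledger).
Premise 9, O(not notify_record → not disclose_ledger), contraposes to O(disclose_ledger → notify_record); with O(disclose_ledger) we get O(notify_record).
Premise 8, O(not record_memo → not notify_record), contraposes to O(notify_record → record_memo); with O(notify_record) we get O(record_memo).
Premises 1, 3, 4, 5 do not contribute to this derivation.
Thus O(record_memo), which is F(not record_memo): not record_memo is forbidden.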